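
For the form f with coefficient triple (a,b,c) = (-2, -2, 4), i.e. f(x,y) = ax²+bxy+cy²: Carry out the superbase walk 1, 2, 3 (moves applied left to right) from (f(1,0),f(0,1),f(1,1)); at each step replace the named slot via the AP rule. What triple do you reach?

start (-2,4,0) = (f(1,0),f(0,1),f(1,1))
replace slot 1: 2·(4+0) − (-2) = 10 → (10,4,0)
replace slot 2: 2·(10+0) − 4 = 16 → (10,16,0)
replace slot 3: 2·(10+16) − 0 = 52 → (10,16,52)

10,16,52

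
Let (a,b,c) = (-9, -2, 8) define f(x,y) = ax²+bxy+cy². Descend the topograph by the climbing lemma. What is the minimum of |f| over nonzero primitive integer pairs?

descent: ρ → (8,2,-9)  [lands on river]
river: ρ → (-9,16,1)
river: ρ → (1,16,-9)
river: ρ → (-9,2,8)
river: ρ → (8,14,-3)
river: ρ → (-3,16,3)
river: ρ → (3,14,-8)
river: ρ → (-8,2,9)
river: ρ → (9,16,-1)
river: ρ → (-1,16,9)
river: ρ → (9,2,-8)
river: ρ → (-8,14,3)
river: ρ → (3,16,-3)
river: ρ → (-3,14,8)
closes: descent 1, river 14
min |a| on river = 1

1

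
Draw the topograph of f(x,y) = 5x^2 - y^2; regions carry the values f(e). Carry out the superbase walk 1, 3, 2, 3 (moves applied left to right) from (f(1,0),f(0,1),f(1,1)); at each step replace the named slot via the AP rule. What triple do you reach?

start (5,-1,4) = (f(1,0),f(0,1),f(1,1))
replace slot 1: 2·((-1)+4) − 5 = 1 → (1,-1,4)
replace slot 3: 2·(1+(-1)) − 4 = -4 → (1,-1,-4)
replace slot 2: 2·(1+(-4)) − (-1) = -5 → (1,-5,-4)
replace slot 3: 2·(1+(-5)) − (-4) = -4 → (1,-5,-4)

1,-5,-4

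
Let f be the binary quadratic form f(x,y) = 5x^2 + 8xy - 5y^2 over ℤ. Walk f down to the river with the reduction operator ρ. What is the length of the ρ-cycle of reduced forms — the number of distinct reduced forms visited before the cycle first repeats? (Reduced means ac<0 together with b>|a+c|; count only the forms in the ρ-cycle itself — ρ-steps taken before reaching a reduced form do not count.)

D = 164, ⌊√D⌋ = 12
river: ρ → (-5,12,1)
river: ρ → (1,12,-5)
river: ρ → (-5,8,5)
river: ρ → (5,12,-1)
river: ρ → (-1,12,5)
river: ρ → (5,8,-5)
ρ-cycle length = 6 (tail of 0 descent steps not counted)

6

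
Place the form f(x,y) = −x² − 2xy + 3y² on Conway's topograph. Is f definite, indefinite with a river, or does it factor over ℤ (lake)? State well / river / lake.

D = b²−4ac = (-2)² − 4·(-1)·3 = 16
D = 4² is a perfect square ⇒ form factors over ℤ ⇒ lakes

lake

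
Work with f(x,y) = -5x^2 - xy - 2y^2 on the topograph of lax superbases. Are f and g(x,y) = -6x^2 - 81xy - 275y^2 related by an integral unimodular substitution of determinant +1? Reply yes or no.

D₁ = -39, D₂ = -39
f is negative-definite; reduce −f:
−f: flip: (5,1,2)→(2,-1,5)
−f: reduced (well bottom): (2,-1,5) with a≤c, −a<b≤a
flip sign back: reduced form of f is (-2,1,-5)
g is negative-definite; reduce −g:
−g: translate: b→-3 (≡81 mod 12), so (6,81,275)→(6,-3,2)
−g: flip: (6,-3,2)→(2,3,6)
−g: translate: b→-1 (≡3 mod 4), so (2,3,6)→(2,-1,5)
−g: reduced (well bottom): (2,-1,5) with a≤c, −a<b≤a
flip sign back: reduced form of g is (-2,1,-5)
reduced forms (-2, 1, -5) vs (-2, 1, -5) ⇒ equivalent

yes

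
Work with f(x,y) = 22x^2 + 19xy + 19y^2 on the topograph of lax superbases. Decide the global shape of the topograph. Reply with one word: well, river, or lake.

D = b²−4ac = 19² − 4·22·19 = -1311
D < 0 ⇒ definite ⇒ every region one sign ⇒ single well

well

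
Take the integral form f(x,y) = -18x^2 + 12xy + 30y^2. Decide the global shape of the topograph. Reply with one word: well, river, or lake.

D = b²−4ac = 12² − 4·(-18)·30 = 2304
D = 48² is a perfect square ⇒ form factors over ℤ ⇒ lakes

lake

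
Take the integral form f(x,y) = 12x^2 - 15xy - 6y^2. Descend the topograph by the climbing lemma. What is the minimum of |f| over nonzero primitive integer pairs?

descent: ρ → (-6,15,12)  [lands on river]
river: ρ → (12,9,-9)
river: ρ → (-9,9,12)
river: ρ → (12,15,-6)
river: ρ → (-6,21,3)
river: ρ → (3,21,-6)
closes: descent 1, river 6
min |a| on river = 3

3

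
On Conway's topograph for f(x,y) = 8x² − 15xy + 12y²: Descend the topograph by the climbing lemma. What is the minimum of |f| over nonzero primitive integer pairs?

translate: b→1 (≡-15 mod 16), so (8,-15,12)→(8,1,5)
flip: (8,1,5)→(5,-1,8)
reduced (well bottom): (5,-1,8) with a≤c, −a<b≤a
well minimum = a = 5

5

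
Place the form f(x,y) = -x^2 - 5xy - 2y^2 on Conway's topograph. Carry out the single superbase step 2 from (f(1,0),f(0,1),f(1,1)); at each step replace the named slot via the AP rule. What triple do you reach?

start (-1,-2,-8) = (f(1,0),f(0,1),f(1,1))
replace slot 2: 2·((-1)+(-8)) − (-2) = -16 → (-1,-16,-8)

-1,-16,-8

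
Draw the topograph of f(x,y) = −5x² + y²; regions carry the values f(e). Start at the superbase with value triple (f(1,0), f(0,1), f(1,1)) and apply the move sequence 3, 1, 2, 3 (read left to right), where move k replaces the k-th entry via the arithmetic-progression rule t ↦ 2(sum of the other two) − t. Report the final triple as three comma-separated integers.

start (-5,1,-4) = (f(1,0),f(0,1),f(1,1))
replace slot 3: 2·((-5)+1) − (-4) = -4 → (-5,1,-4)
replace slot 1: 2·(1+(-4)) − (-5) = -1 → (-1,1,-4)
replace slot 2: 2·((-1)+(-4)) − 1 = -11 → (-1,-11,-4)
replace slot 3: 2·((-1)+(-11)) − (-4) = -20 → (-1,-11,-20)

-1,-11,-20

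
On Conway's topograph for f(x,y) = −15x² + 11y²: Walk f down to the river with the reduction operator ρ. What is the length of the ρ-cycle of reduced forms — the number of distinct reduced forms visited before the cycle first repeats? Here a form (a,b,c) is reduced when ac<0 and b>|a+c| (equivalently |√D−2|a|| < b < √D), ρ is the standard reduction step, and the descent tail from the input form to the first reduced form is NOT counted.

D = 660, ⌊√D⌋ = 25
descent: ρ → (11,22,-4)  [lands on river]
river: ρ → (-4,18,21)
river: ρ → (21,24,-1)
river: ρ → (-1,24,21)
river: ρ → (21,18,-4)
river: ρ → (-4,22,11)
ρ-cycle length = 6 (tail of 1 descent step not counted)

6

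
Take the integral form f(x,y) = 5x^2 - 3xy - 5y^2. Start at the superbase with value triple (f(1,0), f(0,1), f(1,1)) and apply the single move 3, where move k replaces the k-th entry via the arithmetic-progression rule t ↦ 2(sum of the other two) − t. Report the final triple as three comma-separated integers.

start (5,-5,-3) = (f(1,0),f(0,1),f(1,1))
replace slot 3: 2·(5+(-5)) − (-3) = 3 → (5,-5,3)

5,-5,3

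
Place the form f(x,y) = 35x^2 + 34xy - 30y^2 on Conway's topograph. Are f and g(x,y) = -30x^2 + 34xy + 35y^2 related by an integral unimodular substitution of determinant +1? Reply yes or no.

D₁ = 5356, D₂ = 5356
river cycle of f (length 14): (-30, 26, 39), (39, 52, -17), (-17, 50, 42), (42, 34, -25), (-25, 66, 10), (10, 54, -61), (-61, 68, 3), (3, 70, -38), (-38, 6, 35), (35, 64, -9), … (4 more)
river cycle of g (length 14): (35, 36, -29), (-29, 22, 42), (42, 62, -9), (-9, 64, 35), (35, 6, -38), (-38, 70, 3), (3, 68, -61), (-61, 54, 10), (10, 66, -25), (-25, 34, 42), … (4 more)
cycles differ ⇒ inequivalent

no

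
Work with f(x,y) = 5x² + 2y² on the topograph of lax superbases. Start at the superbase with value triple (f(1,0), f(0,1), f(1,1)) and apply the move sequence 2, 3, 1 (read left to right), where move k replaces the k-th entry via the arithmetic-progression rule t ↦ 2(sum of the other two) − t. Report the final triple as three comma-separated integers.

start (5,2,7) = (f(1,0),f(0,1),f(1,1))
replace slot 2: 2·(5+7) − 2 = 22 → (5,22,7)
replace slot 3: 2·(5+22) − 7 = 47 → (5,22,47)
replace slot 1: 2·(22+47) − 5 = 133 → (133,22,47)

133,22,47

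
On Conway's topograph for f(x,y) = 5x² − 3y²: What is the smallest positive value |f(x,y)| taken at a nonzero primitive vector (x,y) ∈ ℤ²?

descent: ρ → (-3,6,2)  [lands on river]
river: ρ → (2,6,-3)
closes: descent 1, river 2
min |a| on river = 2

2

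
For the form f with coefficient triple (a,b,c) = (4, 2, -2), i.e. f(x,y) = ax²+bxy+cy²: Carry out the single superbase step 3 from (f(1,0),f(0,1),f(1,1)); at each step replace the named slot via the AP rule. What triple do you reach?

start (4,-2,4) = (f(1,0),f(0,1),f(1,1))
replace slot 3: 2·(4+(-2)) − 4 = 0 → (4,-2,0)

4,-2,0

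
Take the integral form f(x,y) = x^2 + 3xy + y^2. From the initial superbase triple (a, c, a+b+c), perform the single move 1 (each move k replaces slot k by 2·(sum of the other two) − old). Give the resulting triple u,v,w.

start (1,1,5) = (f(1,0),f(0,1),f(1,1))
replace slot 1: 2·(1+5) − 1 = 11 → (11,1,5)

11,1,5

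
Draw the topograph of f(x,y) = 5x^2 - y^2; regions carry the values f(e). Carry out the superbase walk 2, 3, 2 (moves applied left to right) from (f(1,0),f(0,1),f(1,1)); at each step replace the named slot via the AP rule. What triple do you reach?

start (5,-1,4) = (f(1,0),f(0,1),f(1,1))
replace slot 2: 2·(5+4) − (-1) = 19 → (5,19,4)
replace slot 3: 2·(5+19) − 4 = 44 → (5,19,44)
replace slot 2: 2·(5+44) − 19 = 79 → (5,79,44)

5,79,44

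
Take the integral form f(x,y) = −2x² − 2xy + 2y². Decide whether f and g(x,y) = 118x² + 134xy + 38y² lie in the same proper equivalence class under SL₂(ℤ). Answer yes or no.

D₁ = 20, D₂ = 20
river cycle of f (length 2): (2, 2, -2), (-2, 2, 2)
river cycle of g (length 2): (2, 2, -2), (-2, 2, 2)
cycles coincide ⇒ equivalent

yes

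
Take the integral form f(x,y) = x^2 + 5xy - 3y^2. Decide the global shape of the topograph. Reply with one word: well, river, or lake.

D = b²−4ac = 5² − 4·1·(-3) = 37
D > 0 non-square ⇒ indefinite ⇒ periodic river

river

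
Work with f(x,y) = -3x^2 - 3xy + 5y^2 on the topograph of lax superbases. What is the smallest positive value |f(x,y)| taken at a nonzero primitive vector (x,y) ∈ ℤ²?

descent: ρ → (5,3,-3)  [lands on river]
river: ρ → (-3,3,5)
river: ρ → (5,7,-1)
river: ρ → (-1,7,5)
closes: descent 1, river 4
min |a| on river = 1

1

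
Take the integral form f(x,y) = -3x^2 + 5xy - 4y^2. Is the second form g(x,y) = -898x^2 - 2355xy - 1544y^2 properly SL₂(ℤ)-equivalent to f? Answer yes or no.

D₁ = -23, D₂ = -23
f is negative-definite; reduce −f:
−f: translate: b→1 (≡-5 mod 6), so (3,-5,4)→(3,1,2)
−f: flip: (3,1,2)→(2,-1,3)
−f: reduced (well bottom): (2,-1,3) with a≤c, −a<b≤a
flip sign back: reduced form of f is (-2,1,-3)
g is negative-definite; reduce −g:
−g: translate: b→559 (≡2355 mod 1796), so (898,2355,1544)→(898,559,87)
−g: flip: (898,559,87)→(87,-559,898)
−g: translate: b→-37 (≡-559 mod 174), so (87,-559,898)→(87,-37,4)
−g: flip: (87,-37,4)→(4,37,87)
−g: translate: b→-3 (≡37 mod 8), so (4,37,87)→(4,-3,2)
−g: flip: (4,-3,2)→(2,3,4)
−g: translate: b→-1 (≡3 mod 4), so (2,3,4)→(2,-1,3)
−g: reduced (well bottom): (2,-1,3) with a≤c, −a<b≤a
flip sign back: reduced form of g is (-2,1,-3)
reduced forms (-2, 1, -3) vs (-2, 1, -3) ⇒ equivalent

yes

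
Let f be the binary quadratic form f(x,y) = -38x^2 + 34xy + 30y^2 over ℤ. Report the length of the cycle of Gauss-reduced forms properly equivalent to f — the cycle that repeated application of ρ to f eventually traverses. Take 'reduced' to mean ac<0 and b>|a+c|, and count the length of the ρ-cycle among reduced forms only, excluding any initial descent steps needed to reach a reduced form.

D = 5716, ⌊√D⌋ = 75
river: ρ → (30,26,-42)
river: ρ → (-42,58,14)
river: ρ → (14,54,-50)
river: ρ → (-50,46,18)
river: ρ → (18,62,-26)
river: ρ → (-26,42,38)
river: ρ → (38,34,-30)
river: ρ → (-30,26,42)
river: ρ → (42,58,-14)
river: ρ → (-14,54,50)
river: ρ → (50,46,-18)
river: ρ → (-18,62,26)
river: ρ → (26,42,-38)
river: ρ → (-38,34,30)
ρ-cycle length = 14 (tail of 0 descent steps not counted)

14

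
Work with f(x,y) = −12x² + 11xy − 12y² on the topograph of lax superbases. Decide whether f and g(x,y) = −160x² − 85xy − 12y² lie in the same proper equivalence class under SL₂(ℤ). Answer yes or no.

D₁ = -455, D₂ = -455
f is negative-definite; reduce −f:
−f: flip: (12,-11,12)→(12,11,12)
−f: reduced (well bottom): (12,11,12) with a≤c, −a<b≤a
flip sign back: reduced form of f is (-12,-11,-12)
g is negative-definite; reduce −g:
−g: flip: (160,85,12)→(12,-85,160)
−g: translate: b→11 (≡-85 mod 24), so (12,-85,160)→(12,11,12)
−g: reduced (well bottom): (12,11,12) with a≤c, −a<b≤a
flip sign back: reduced form of g is (-12,-11,-12)
reduced forms (-12, -11, -12) vs (-12, -11, -12) ⇒ equivalent

yes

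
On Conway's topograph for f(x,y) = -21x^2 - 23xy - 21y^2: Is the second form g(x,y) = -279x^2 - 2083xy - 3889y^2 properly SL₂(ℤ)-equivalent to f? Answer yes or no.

D₁ = -1235, D₂ = -1235
f is negative-definite; reduce −f:
−f: translate: b→-19 (≡23 mod 42), so (21,23,21)→(21,-19,19)
−f: flip: (21,-19,19)→(19,19,21)
−f: reduced (well bottom): (19,19,21) with a≤c, −a<b≤a
flip sign back: reduced form of f is (-19,-19,-21)
g is negative-definite; reduce −g:
−g: translate: b→-149 (≡2083 mod 558), so (279,2083,3889)→(279,-149,21)
−g: flip: (279,-149,21)→(21,149,279)
−g: translate: b→-19 (≡149 mod 42), so (21,149,279)→(21,-19,19)
−g: flip: (21,-19,19)→(19,19,21)
−g: reduced (well bottom): (19,19,21) with a≤c, −a<b≤a
flip sign back: reduced form of g is (-19,-19,-21)
reduced forms (-19, -19, -21) vs (-19, -19, -21) ⇒ equivalent

yes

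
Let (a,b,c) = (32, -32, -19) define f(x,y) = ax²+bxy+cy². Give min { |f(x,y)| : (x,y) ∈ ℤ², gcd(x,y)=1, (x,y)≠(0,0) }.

descent: ρ → (-19,32,32)  [lands on river]
river: ρ → (32,32,-19)
river: ρ → (-19,44,20)
river: ρ → (20,36,-27)
river: ρ → (-27,18,29)
river: ρ → (29,40,-16)
river: ρ → (-16,56,5)
river: ρ → (5,54,-27)
river: ρ → (-27,54,5)
river: ρ → (5,56,-16)
river: ρ → (-16,40,29)
river: ρ → (29,18,-27)
river: ρ → (-27,36,20)
river: ρ → (20,44,-19)
closes: descent 1, river 14
min |a| on river = 5

5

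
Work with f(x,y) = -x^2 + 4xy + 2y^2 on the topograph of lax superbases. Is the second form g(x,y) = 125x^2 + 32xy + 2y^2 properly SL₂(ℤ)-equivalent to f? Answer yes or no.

D₁ = 24, D₂ = 24
river cycle of f (length 2): (2, 4, -1), (-1, 4, 2)
river cycle of g (length 2): (2, 4, -1), (-1, 4, 2)
cycles coincide ⇒ equivalent

yes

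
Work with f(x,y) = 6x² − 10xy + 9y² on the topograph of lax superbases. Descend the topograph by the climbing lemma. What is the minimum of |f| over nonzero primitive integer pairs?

translate: b→2 (≡-10 mod 12), so (6,-10,9)→(6,2,5)
flip: (6,2,5)→(5,-2,6)
reduced (well bottom): (5,-2,6) with a≤c, −a<b≤a
well minimum = a = 5

5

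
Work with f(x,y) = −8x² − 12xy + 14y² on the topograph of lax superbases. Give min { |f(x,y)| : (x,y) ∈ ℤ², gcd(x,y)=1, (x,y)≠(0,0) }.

descent: ρ → (14,12,-8)  [lands on river]
river: ρ → (-8,20,6)
river: ρ → (6,16,-14)
river: ρ → (-14,12,8)
river: ρ → (8,20,-6)
river: ρ → (-6,16,14)
closes: descent 1, river 6
min |a| on river = 6

6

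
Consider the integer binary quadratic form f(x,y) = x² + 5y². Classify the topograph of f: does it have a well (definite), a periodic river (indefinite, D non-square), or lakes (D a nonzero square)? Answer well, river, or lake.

D = b²−4ac = 0² − 4·1·5 = -20
D < 0 ⇒ definite ⇒ every region one sign ⇒ single well

well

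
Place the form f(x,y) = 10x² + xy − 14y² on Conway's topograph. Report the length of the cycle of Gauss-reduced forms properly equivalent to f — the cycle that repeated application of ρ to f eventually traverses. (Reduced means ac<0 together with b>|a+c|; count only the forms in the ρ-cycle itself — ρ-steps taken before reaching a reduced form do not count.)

D = 561, ⌊√D⌋ = 23
descent: ρ → (-14,-1,10)
descent: ρ → (10,21,-3)  [lands on river]
river: ρ → (-3,21,10)
river: ρ → (10,19,-5)
river: ρ → (-5,21,6)
river: ρ → (6,15,-14)
river: ρ → (-14,13,7)
river: ρ → (7,15,-12)
river: ρ → (-12,9,10)
river: ρ → (10,11,-11)
river: ρ → (-11,11,10)
river: ρ → (10,9,-12)
river: ρ → (-12,15,7)
river: ρ → (7,13,-14)
river: ρ → (-14,15,6)
river: ρ → (6,21,-5)
river: ρ → (-5,19,10)
ρ-cycle length = 16 (tail of 2 descent steps not counted)

16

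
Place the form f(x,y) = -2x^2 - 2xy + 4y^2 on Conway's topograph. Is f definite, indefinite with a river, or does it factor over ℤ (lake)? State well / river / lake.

D = b²−4ac = (-2)² − 4·(-2)·4 = 36
D = 6² is a perfect square ⇒ form factors over ℤ ⇒ lakes

lake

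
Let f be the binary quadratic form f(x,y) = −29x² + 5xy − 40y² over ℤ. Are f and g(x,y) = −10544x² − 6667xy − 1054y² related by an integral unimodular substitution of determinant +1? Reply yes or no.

D₁ = -4615, D₂ = -4615
f is negative-definite; reduce −f:
−f: reduced (well bottom): (29,-5,40) with a≤c, −a<b≤a
flip sign back: reduced form of f is (-29,5,-40)
g is negative-definite; reduce −g:
−g: flip: (10544,6667,1054)→(1054,-6667,10544)
−g: translate: b→-343 (≡-6667 mod 2108), so (1054,-6667,10544)→(1054,-343,29)
−g: flip: (1054,-343,29)→(29,343,1054)
−g: translate: b→-5 (≡343 mod 58), so (29,343,1054)→(29,-5,40)
−g: reduced (well bottom): (29,-5,40) with a≤c, −a<b≤a
flip sign back: reduced form of g is (-29,5,-40)
reduced forms (-29, 5, -40) vs (-29, 5, -40) ⇒ equivalent

yes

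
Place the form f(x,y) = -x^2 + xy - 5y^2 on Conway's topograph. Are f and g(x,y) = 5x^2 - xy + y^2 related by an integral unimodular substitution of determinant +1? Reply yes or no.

D₁ = -19, D₂ = -19
f is negative-definite; reduce −f:
−f: translate: b→1 (≡-1 mod 2), so (1,-1,5)→(1,1,5)
−f: reduced (well bottom): (1,1,5) with a≤c, −a<b≤a
flip sign back: reduced form of f is (-1,-1,-5)
g: flip: (5,-1,1)→(1,1,5)
g: reduced (well bottom): (1,1,5) with a≤c, −a<b≤a
reduced forms (-1, -1, -5) vs (1, 1, 5) ⇒ inequivalent

no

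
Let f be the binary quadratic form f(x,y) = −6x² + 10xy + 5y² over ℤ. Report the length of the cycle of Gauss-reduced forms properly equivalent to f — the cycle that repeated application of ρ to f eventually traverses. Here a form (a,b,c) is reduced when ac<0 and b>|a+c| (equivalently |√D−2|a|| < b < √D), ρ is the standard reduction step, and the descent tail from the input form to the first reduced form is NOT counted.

D = 220, ⌊√D⌋ = 14
river: ρ → (5,10,-6)
river: ρ → (-6,14,1)
river: ρ → (1,14,-6)
river: ρ → (-6,10,5)
ρ-cycle length = 4 (tail of 0 descent steps not counted)

4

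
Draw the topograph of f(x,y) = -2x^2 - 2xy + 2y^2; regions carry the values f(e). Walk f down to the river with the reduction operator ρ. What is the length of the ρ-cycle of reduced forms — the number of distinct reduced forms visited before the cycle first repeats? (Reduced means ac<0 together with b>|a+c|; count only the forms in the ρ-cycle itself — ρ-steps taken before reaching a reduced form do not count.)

D = 20, ⌊√D⌋ = 4
descent: ρ → (2,2,-2)  [lands on river]
river: ρ → (-2,2,2)
ρ-cycle length = 2 (tail of 1 descent step not counted)

2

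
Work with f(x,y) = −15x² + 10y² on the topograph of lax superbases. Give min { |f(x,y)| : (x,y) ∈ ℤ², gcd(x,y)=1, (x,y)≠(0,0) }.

descent: ρ → (10,20,-5)  [lands on river]
river: ρ → (-5,20,10)
closes: descent 1, river 2
min |a| on river = 5

5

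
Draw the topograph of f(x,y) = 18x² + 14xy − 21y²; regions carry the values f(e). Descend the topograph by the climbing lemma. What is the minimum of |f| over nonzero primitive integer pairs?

river: ρ → (-21,28,11)
river: ρ → (11,38,-6)
river: ρ → (-6,34,23)
river: ρ → (23,12,-17)
river: ρ → (-17,22,18)
river: ρ → (18,14,-21)
closes: descent 0, river 6
min |a| on river = 6

6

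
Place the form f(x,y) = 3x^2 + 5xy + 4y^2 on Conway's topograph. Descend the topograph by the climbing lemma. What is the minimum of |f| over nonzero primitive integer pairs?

translate: b→-1 (≡5 mod 6), so (3,5,4)→(3,-1,2)
flip: (3,-1,2)→(2,1,3)
reduced (well bottom): (2,1,3) with a≤c, −a<b≤a
well minimum = a = 2

2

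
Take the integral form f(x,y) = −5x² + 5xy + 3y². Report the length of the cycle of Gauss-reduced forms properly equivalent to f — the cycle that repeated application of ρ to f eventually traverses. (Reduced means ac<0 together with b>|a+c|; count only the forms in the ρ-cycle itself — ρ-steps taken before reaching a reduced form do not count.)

D = 85, ⌊√D⌋ = 9
river: ρ → (3,7,-3)
river: ρ → (-3,5,5)
river: ρ → (5,5,-3)
river: ρ → (-3,7,3)
river: ρ → (3,5,-5)
river: ρ → (-5,5,3)
ρ-cycle length = 6 (tail of 0 descent steps not counted)

6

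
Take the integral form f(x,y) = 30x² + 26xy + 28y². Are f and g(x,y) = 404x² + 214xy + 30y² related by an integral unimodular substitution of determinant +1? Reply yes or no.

D₁ = -2684, D₂ = -2684
f: flip: (30,26,28)→(28,-26,30)
f: reduced (well bottom): (28,-26,30) with a≤c, −a<b≤a
g: flip: (404,214,30)→(30,-214,404)
g: translate: b→26 (≡-214 mod 60), so (30,-214,404)→(30,26,28)
g: flip: (30,26,28)→(28,-26,30)
g: reduced (well bottom): (28,-26,30) with a≤c, −a<b≤a
reduced forms (28, -26, 30) vs (28, -26, 30) ⇒ equivalent

yes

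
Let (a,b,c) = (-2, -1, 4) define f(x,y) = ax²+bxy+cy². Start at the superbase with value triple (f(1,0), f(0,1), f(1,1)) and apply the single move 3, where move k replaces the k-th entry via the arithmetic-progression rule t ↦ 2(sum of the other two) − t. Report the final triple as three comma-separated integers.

start (-2,4,1) = (f(1,0),f(0,1),f(1,1))
replace slot 3: 2·((-2)+4) − 1 = 3 → (-2,4,3)

-2,4,3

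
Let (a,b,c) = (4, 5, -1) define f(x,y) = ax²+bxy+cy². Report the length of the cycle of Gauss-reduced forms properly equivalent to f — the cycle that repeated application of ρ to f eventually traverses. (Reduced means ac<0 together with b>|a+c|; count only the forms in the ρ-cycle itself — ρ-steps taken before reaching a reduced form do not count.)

D = 41, ⌊√D⌋ = 6
river: ρ → (-1,5,4)
river: ρ → (4,3,-2)
river: ρ → (-2,5,2)
river: ρ → (2,3,-4)
river: ρ → (-4,5,1)
river: ρ → (1,5,-4)
river: ρ → (-4,3,2)
river: ρ → (2,5,-2)
river: ρ → (-2,3,4)
river: ρ → (4,5,-1)
ρ-cycle length = 10 (tail of 0 descent steps not counted)

10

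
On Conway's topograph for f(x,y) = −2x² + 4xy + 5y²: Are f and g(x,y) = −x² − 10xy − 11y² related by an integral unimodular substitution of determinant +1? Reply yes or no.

D₁ = 56, D₂ = 56
river cycle of f (length 4): (5, 6, -1), (-1, 6, 5), (5, 4, -2), (-2, 4, 5)
river cycle of g (length 4): (-1, 6, 5), (5, 4, -2), (-2, 4, 5), (5, 6, -1)
cycles coincide ⇒ equivalent

yes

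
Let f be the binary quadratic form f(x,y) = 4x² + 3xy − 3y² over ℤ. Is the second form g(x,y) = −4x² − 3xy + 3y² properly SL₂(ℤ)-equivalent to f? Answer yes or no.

D₁ = 57, D₂ = 57
river cycle of f (length 6): (-3, 3, 4), (4, 5, -2), (-2, 7, 1), (1, 7, -2), (-2, 5, 4), (4, 3, -3)
river cycle of g (length 6): (3, 3, -4), (-4, 5, 2), (2, 7, -1), (-1, 7, 2), (2, 5, -4), (-4, 3, 3)
cycles differ ⇒ inequivalent

no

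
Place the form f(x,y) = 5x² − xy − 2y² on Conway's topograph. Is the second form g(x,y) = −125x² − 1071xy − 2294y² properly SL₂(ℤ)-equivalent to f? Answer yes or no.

D₁ = 41, D₂ = 41
river cycle of f (length 10): (-2, 5, 2), (2, 3, -4), (-4, 5, 1), (1, 5, -4), (-4, 3, 2), (2, 5, -2), (-2, 3, 4), (4, 5, -1), (-1, 5, 4), (4, 3, -2)
river cycle of g (length 10): (-1, 5, 4), (4, 3, -2), (-2, 5, 2), (2, 3, -4), (-4, 5, 1), (1, 5, -4), (-4, 3, 2), (2, 5, -2), (-2, 3, 4), (4, 5, -1)
cycles coincide ⇒ equivalent

yes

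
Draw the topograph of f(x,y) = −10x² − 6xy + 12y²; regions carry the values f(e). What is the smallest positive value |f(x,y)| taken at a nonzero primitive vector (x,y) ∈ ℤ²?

descent: ρ → (12,6,-10)  [lands on river]
river: ρ → (-10,14,8)
river: ρ → (8,18,-6)
river: ρ → (-6,18,8)
river: ρ → (8,14,-10)
river: ρ → (-10,6,12)
river: ρ → (12,18,-4)
river: ρ → (-4,22,2)
river: ρ → (2,22,-4)
river: ρ → (-4,18,12)
closes: descent 1, river 10
min |a| on river = 2

2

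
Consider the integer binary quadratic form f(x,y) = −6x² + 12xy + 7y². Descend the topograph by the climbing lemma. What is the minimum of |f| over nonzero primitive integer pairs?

river: ρ → (7,16,-2)
river: ρ → (-2,16,7)
river: ρ → (7,12,-6)
river: ρ → (-6,12,7)
closes: descent 0, river 4
min |a| on river = 2

2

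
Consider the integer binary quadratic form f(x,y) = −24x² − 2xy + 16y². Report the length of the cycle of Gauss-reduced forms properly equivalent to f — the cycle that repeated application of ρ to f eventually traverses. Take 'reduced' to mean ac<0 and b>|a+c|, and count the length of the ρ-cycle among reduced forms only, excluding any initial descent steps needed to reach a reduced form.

D = 1540, ⌊√D⌋ = 39
descent: ρ → (16,34,-6)  [lands on river]
river: ρ → (-6,38,4)
river: ρ → (4,34,-24)
river: ρ → (-24,14,14)
river: ρ → (14,14,-24)
river: ρ → (-24,34,4)
river: ρ → (4,38,-6)
river: ρ → (-6,34,16)
river: ρ → (16,30,-10)
river: ρ → (-10,30,16)
ρ-cycle length = 10 (tail of 1 descent step not counted)

10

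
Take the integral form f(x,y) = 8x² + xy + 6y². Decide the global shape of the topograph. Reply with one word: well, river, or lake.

D = b²−4ac = 1² − 4·8·6 = -191
D < 0 ⇒ definite ⇒ every region one sign ⇒ single well

well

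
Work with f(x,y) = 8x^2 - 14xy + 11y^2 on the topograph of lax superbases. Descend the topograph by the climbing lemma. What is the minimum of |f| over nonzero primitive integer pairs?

translate: b→2 (≡-14 mod 16), so (8,-14,11)→(8,2,5)
flip: (8,2,5)→(5,-2,8)
reduced (well bottom): (5,-2,8) with a≤c, −a<b≤a
well minimum = a = 5

5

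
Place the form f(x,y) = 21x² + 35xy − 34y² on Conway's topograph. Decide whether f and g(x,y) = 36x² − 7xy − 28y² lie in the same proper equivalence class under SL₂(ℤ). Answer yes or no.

D₁ = 4081, D₂ = 4081
river cycle of f (length 28): (-34, 33, 22), (22, 55, -12), (-12, 41, 50), (50, 59, -3), (-3, 61, 30), (30, 59, -5), (-5, 61, 18), (18, 47, -26), (-26, 57, 8), (8, 55, -33), … (18 more)
river cycle of g (length 28): (-28, 63, 1), (1, 63, -28), (-28, 49, 15), (15, 41, -40), (-40, 39, 16), (16, 57, -13), (-13, 47, 36), (36, 25, -24), (-24, 23, 37), (37, 51, -10), … (18 more)
cycles differ ⇒ inequivalent

no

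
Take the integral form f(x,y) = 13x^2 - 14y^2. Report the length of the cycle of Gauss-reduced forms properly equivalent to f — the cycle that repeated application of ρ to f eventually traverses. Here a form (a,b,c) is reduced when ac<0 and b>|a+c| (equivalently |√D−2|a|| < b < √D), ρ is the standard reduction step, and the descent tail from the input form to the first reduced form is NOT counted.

D = 728, ⌊√D⌋ = 26
descent: ρ → (-14,0,13)
descent: ρ → (13,26,-1)  [lands on river]
river: ρ → (-1,26,13)
ρ-cycle length = 2 (tail of 2 descent steps not counted)

2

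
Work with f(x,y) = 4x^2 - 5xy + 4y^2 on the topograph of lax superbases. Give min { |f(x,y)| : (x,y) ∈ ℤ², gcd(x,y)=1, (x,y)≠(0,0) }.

translate: b→3 (≡-5 mod 8), so (4,-5,4)→(4,3,3)
flip: (4,3,3)→(3,-3,4)
translate: b→3 (≡-3 mod 6), so (3,-3,4)→(3,3,4)
reduced (well bottom): (3,3,4) with a≤c, −a<b≤a
well minimum = a = 3

3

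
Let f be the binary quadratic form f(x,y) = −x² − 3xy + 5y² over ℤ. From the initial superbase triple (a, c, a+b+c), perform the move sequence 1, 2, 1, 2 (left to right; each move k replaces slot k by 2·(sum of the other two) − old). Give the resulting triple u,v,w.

start (-1,5,1) = (f(1,0),f(0,1),f(1,1))
replace slot 1: 2·(5+1) − (-1) = 13 → (13,5,1)
replace slot 2: 2·(13+1) − 5 = 23 → (13,23,1)
replace slot 1: 2·(23+1) − 13 = 35 → (35,23,1)
replace slot 2: 2·(35+1) − 23 = 49 → (35,49,1)

35,49,1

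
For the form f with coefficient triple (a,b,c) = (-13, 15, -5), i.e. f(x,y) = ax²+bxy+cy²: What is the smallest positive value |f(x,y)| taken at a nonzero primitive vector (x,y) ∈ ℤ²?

translate: b→11 (≡-15 mod 26), so (13,-15,5)→(13,11,3)
flip: (13,11,3)→(3,-11,13)
translate: b→1 (≡-11 mod 6), so (3,-11,13)→(3,1,3)
reduced (well bottom): (3,1,3) with a≤c, −a<b≤a
well minimum |f| = |-3| = 3 (negative-definite)

3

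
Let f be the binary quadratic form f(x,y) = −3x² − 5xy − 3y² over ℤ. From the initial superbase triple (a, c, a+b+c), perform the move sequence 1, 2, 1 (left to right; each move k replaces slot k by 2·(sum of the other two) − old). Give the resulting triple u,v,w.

start (-3,-3,-11) = (f(1,0),f(0,1),f(1,1))
replace slot 1: 2·((-3)+(-11)) − (-3) = -25 → (-25,-3,-11)
replace slot 2: 2·((-25)+(-11)) − (-3) = -69 → (-25,-69,-11)
replace slot 1: 2·((-69)+(-11)) − (-25) = -135 → (-135,-69,-11)

-135,-69,-11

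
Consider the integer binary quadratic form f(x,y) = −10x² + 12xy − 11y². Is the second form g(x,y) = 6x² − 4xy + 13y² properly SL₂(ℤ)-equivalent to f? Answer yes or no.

D₁ = -296, D₂ = -296
f is negative-definite; reduce −f:
−f: translate: b→8 (≡-12 mod 20), so (10,-12,11)→(10,8,9)
−f: flip: (10,8,9)→(9,-8,10)
−f: reduced (well bottom): (9,-8,10) with a≤c, −a<b≤a
flip sign back: reduced form of f is (-9,8,-10)
g: reduced (well bottom): (6,-4,13) with a≤c, −a<b≤a
reduced forms (-9, 8, -10) vs (6, -4, 13) ⇒ inequivalent

no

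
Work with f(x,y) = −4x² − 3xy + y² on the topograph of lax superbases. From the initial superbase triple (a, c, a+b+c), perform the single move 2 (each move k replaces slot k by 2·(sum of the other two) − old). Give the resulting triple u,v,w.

start (-4,1,-6) = (f(1,0),f(0,1),f(1,1))
replace slot 2: 2·((-4)+(-6)) − 1 = -21 → (-4,-21,-6)

-4,-21,-6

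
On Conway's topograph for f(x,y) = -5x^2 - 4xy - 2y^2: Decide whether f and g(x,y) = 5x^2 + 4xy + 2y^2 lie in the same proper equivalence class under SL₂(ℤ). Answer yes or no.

D₁ = -24, D₂ = -24
f is negative-definite; reduce −f:
−f: flip: (5,4,2)→(2,-4,5)
−f: translate: b→0 (≡-4 mod 4), so (2,-4,5)→(2,0,3)
−f: reduced (well bottom): (2,0,3) with a≤c, −a<b≤a
flip sign back: reduced form of f is (-2,0,-3)
g: flip: (5,4,2)→(2,-4,5)
g: translate: b→0 (≡-4 mod 4), so (2,-4,5)→(2,0,3)
g: reduced (well bottom): (2,0,3) with a≤c, −a<b≤a
reduced forms (-2, 0, -3) vs (2, 0, 3) ⇒ inequivalent

no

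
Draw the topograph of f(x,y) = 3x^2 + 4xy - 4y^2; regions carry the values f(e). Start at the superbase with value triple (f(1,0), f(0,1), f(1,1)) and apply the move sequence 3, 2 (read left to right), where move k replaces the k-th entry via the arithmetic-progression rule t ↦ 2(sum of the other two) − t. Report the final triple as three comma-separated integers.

start (3,-4,3) = (f(1,0),f(0,1),f(1,1))
replace slot 3: 2·(3+(-4)) − 3 = -5 → (3,-4,-5)
replace slot 2: 2·(3+(-5)) − (-4) = 0 → (3,0,-5)

3,0,-5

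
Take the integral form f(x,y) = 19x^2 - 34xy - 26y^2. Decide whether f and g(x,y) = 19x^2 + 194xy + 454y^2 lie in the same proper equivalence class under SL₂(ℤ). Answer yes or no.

D₁ = 3132, D₂ = 3132
river cycle of f (length 6): (-26, 34, 19), (19, 42, -18), (-18, 30, 31), (31, 32, -17), (-17, 36, 27), (27, 18, -26)
river cycle of g (length 6): (19, 42, -18), (-18, 30, 31), (31, 32, -17), (-17, 36, 27), (27, 18, -26), (-26, 34, 19)
cycles coincide ⇒ equivalent

yes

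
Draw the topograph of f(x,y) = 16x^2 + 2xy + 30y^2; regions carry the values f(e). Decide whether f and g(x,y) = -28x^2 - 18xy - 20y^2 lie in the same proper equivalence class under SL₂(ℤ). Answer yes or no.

D₁ = -1916, D₂ = -1916
f: reduced (well bottom): (16,2,30) with a≤c, −a<b≤a
g is negative-definite; reduce −g:
−g: flip: (28,18,20)→(20,-18,28)
−g: reduced (well bottom): (20,-18,28) with a≤c, −a<b≤a
flip sign back: reduced form of g is (-20,18,-28)
reduced forms (16, 2, 30) vs (-20, 18, -28) ⇒ inequivalent

no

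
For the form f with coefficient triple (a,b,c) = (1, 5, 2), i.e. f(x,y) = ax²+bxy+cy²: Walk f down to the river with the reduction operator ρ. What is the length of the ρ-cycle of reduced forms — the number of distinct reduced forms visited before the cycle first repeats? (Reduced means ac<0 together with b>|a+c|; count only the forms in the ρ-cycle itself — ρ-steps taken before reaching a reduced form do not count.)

D = 17, ⌊√D⌋ = 4
descent: ρ → (2,3,-1)  [lands on river]
river: ρ → (-1,3,2)
river: ρ → (2,1,-2)
river: ρ → (-2,3,1)
river: ρ → (1,3,-2)
river: ρ → (-2,1,2)
ρ-cycle length = 6 (tail of 1 descent step not counted)

6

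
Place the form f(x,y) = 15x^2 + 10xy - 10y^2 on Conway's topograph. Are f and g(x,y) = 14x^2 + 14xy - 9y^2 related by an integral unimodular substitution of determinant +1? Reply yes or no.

D₁ = 700, D₂ = 700
river cycle of f (length 4): (-10, 10, 15), (15, 20, -5), (-5, 20, 15), (15, 10, -10)
river cycle of g (length 6): (-9, 22, 6), (6, 26, -1), (-1, 26, 6), (6, 22, -9), (-9, 14, 14), (14, 14, -9)
cycles differ ⇒ inequivalent

no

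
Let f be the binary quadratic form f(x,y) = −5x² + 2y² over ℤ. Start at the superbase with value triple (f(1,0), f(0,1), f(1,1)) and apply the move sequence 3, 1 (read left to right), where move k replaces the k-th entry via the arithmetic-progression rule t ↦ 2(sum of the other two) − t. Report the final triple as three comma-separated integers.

start (-5,2,-3) = (f(1,0),f(0,1),f(1,1))
replace slot 3: 2·((-5)+2) − (-3) = -3 → (-5,2,-3)
replace slot 1: 2·(2+(-3)) − (-5) = 3 → (3,2,-3)

3,2,-3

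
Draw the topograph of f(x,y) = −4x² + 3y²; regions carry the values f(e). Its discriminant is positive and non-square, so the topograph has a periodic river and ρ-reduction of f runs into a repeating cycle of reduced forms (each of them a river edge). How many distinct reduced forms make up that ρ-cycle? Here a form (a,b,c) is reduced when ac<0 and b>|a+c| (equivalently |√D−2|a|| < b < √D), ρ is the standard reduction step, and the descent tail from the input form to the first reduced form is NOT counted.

D = 48, ⌊√D⌋ = 6
descent: ρ → (3,6,-1)  [lands on river]
river: ρ → (-1,6,3)
ρ-cycle length = 2 (tail of 1 descent step not counted)

2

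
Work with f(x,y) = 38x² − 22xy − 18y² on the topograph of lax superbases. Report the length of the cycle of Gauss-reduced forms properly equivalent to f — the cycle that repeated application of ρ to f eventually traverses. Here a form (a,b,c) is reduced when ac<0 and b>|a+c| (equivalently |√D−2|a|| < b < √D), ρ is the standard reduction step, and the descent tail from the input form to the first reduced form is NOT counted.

D = 3220, ⌊√D⌋ = 56
descent: ρ → (-18,22,38)  [lands on river]
river: ρ → (38,54,-2)
river: ρ → (-2,54,38)
river: ρ → (38,22,-18)
river: ρ → (-18,50,10)
river: ρ → (10,50,-18)
ρ-cycle length = 6 (tail of 1 descent step not counted)

6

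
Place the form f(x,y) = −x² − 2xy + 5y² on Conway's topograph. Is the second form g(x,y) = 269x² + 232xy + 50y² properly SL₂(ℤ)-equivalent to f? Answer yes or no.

D₁ = 24, D₂ = 24
river cycle of f (length 2): (-1, 4, 2), (2, 4, -1)
river cycle of g (length 2): (-1, 4, 2), (2, 4, -1)
cycles coincide ⇒ equivalent

yes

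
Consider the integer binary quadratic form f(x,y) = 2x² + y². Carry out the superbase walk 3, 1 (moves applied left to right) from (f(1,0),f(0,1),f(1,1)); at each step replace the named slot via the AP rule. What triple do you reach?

start (2,1,3) = (f(1,0),f(0,1),f(1,1))
replace slot 3: 2·(2+1) − 3 = 3 → (2,1,3)
replace slot 1: 2·(1+3) − 2 = 6 → (6,1,3)

6,1,3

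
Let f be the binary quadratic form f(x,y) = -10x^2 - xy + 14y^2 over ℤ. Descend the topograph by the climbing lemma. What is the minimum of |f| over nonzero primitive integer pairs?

descent: ρ → (14,1,-10)
descent: ρ → (-10,19,5)  [lands on river]
river: ρ → (5,21,-6)
river: ρ → (-6,15,14)
river: ρ → (14,13,-7)
river: ρ → (-7,15,12)
river: ρ → (12,9,-10)
river: ρ → (-10,11,11)
river: ρ → (11,11,-10)
river: ρ → (-10,9,12)
river: ρ → (12,15,-7)
river: ρ → (-7,13,14)
river: ρ → (14,15,-6)
river: ρ → (-6,21,5)
river: ρ → (5,19,-10)
river: ρ → (-10,21,3)
river: ρ → (3,21,-10)
closes: descent 2, river 16
min |a| on river = 3

3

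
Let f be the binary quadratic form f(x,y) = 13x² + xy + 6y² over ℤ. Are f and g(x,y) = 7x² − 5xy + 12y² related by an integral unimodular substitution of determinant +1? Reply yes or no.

D₁ = -311, D₂ = -311
f: flip: (13,1,6)→(6,-1,13)
f: reduced (well bottom): (6,-1,13) with a≤c, −a<b≤a
g: reduced (well bottom): (7,-5,12) with a≤c, −a<b≤a
reduced forms (6, -1, 13) vs (7, -5, 12) ⇒ inequivalent

no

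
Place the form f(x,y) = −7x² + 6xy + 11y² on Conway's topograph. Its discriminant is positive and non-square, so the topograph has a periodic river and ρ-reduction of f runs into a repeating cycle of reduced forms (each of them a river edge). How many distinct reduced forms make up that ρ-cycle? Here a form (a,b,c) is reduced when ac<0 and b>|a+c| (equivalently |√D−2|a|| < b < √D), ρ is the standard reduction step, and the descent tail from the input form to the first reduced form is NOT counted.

D = 344, ⌊√D⌋ = 18
river: ρ → (11,16,-2)
river: ρ → (-2,16,11)
river: ρ → (11,6,-7)
river: ρ → (-7,8,10)
river: ρ → (10,12,-5)
river: ρ → (-5,18,1)
river: ρ → (1,18,-5)
river: ρ → (-5,12,10)
river: ρ → (10,8,-7)
river: ρ → (-7,6,11)
ρ-cycle length = 10 (tail of 0 descent steps not counted)

10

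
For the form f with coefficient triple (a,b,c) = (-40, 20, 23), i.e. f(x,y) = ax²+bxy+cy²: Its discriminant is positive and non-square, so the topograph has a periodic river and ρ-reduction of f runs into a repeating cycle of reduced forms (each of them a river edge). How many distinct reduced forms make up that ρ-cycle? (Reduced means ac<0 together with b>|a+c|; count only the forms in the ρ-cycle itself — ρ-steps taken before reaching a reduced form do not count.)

D = 4080, ⌊√D⌋ = 63
river: ρ → (23,26,-37)
river: ρ → (-37,48,12)
river: ρ → (12,48,-37)
river: ρ → (-37,26,23)
river: ρ → (23,20,-40)
river: ρ → (-40,60,3)
river: ρ → (3,60,-40)
river: ρ → (-40,20,23)
ρ-cycle length = 8 (tail of 0 descent steps not counted)

8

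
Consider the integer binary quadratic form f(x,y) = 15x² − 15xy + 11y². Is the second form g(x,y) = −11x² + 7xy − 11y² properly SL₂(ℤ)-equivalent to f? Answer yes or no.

D₁ = -435, D₂ = -435
f: translate: b→15 (≡-15 mod 30), so (15,-15,11)→(15,15,11)
f: flip: (15,15,11)→(11,-15,15)
f: translate: b→7 (≡-15 mod 22), so (11,-15,15)→(11,7,11)
f: reduced (well bottom): (11,7,11) with a≤c, −a<b≤a
g is negative-definite; reduce −g:
−g: flip: (11,-7,11)→(11,7,11)
−g: reduced (well bottom): (11,7,11) with a≤c, −a<b≤a
flip sign back: reduced form of g is (-11,-7,-11)
reduced forms (11, 7, 11) vs (-11, -7, -11) ⇒ inequivalent

no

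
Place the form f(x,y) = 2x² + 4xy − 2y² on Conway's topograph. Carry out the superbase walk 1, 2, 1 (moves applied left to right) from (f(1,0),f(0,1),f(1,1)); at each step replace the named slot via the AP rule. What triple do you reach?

start (2,-2,4) = (f(1,0),f(0,1),f(1,1))
replace slot 1: 2·((-2)+4) − 2 = 2 → (2,-2,4)
replace slot 2: 2·(2+4) − (-2) = 14 → (2,14,4)
replace slot 1: 2·(14+4) − 2 = 34 → (34,14,4)

34,14,4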